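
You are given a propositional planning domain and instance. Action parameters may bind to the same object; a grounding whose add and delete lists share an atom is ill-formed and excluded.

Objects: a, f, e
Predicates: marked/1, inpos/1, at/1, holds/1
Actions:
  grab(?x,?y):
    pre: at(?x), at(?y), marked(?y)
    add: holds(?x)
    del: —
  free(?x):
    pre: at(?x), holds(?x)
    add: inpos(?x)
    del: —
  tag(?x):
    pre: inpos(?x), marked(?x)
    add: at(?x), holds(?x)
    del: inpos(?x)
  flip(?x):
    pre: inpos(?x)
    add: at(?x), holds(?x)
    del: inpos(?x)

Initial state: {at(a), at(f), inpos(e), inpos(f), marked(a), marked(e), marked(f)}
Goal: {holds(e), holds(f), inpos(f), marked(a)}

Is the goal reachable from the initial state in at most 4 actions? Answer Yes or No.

1. grab(f,a)  →  {at(a), at(f), holds(f), inpos(e), inpos(f), marked(a), marked(e), marked(f)}
2. tag(e)  →  {at(a), at(e), at(f), holds(e), holds(f), inpos(f), marked(a), marked(e), marked(f)}
optimal plan length = 2; 2 ≤ 4

Yes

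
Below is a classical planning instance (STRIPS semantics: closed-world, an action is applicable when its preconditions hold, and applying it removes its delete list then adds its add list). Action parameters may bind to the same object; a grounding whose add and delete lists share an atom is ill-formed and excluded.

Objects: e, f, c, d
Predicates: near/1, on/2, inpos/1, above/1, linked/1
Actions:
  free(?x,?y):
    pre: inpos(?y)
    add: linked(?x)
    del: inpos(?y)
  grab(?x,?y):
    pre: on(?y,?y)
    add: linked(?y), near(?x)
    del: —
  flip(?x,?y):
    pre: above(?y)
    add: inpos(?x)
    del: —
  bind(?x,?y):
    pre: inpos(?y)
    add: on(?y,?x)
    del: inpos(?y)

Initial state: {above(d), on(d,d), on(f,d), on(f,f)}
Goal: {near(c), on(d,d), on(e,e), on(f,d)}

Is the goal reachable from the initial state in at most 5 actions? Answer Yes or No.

Yes

1. grab(c,f)  →  {above(d), linked(f), near(c), on(d,d), on(f,d), on(f,f)}
2. flip(e,d)  →  {above(d), inpos(e), linked(f), near(c), on(d,d), on(f,d), on(f,f)}
3. bind(e,e)  →  {above(d), linked(f), near(c), on(d,d), on(e,e), on(f,d), on(f,f)}
optimal plan length = 3; 3 ≤ 5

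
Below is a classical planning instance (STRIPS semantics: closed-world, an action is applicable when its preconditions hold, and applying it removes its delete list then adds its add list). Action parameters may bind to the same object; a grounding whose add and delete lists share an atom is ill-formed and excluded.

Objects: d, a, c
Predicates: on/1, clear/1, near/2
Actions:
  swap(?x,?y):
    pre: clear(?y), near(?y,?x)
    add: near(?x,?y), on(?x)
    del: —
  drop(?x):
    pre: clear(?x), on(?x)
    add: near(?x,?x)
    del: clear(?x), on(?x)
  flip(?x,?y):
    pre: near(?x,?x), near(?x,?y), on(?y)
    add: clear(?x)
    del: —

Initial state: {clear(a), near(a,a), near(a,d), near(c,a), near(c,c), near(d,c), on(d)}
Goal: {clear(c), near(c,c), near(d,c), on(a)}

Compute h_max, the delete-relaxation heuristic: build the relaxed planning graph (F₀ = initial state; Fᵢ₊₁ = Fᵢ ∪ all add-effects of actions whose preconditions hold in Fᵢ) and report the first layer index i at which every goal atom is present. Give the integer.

F0 = init (7 atoms)
F1 = F0 ∪ {near(d,a), on(a)}  (9 atoms)
F2 = F1 ∪ {clear(c)}  (10 atoms)
goal ⊆ F2  ⇒  h_max = 2

2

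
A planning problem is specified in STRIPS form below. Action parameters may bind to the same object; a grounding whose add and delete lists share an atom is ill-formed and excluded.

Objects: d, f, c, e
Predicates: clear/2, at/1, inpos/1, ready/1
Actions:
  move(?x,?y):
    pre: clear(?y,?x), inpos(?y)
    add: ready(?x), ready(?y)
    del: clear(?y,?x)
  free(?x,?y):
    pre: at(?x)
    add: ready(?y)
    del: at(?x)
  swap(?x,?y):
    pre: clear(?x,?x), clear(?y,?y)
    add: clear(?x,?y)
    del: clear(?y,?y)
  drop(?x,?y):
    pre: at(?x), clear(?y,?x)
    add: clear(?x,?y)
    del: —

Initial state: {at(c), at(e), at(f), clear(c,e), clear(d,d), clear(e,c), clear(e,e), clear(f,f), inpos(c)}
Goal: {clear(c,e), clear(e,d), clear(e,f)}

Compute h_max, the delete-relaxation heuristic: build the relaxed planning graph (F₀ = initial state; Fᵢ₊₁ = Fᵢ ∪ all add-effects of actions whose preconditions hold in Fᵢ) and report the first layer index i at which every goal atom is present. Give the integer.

1

F0 = init (9 atoms)
F1 = F0 ∪ {clear(d,e), clear(d,f), clear(e,d), clear(e,f), clear(f,d), clear(f,e), ready(c), ready(d), ready(e), ready(f)}  (19 atoms)
goal ⊆ F1  ⇒  h_max = 1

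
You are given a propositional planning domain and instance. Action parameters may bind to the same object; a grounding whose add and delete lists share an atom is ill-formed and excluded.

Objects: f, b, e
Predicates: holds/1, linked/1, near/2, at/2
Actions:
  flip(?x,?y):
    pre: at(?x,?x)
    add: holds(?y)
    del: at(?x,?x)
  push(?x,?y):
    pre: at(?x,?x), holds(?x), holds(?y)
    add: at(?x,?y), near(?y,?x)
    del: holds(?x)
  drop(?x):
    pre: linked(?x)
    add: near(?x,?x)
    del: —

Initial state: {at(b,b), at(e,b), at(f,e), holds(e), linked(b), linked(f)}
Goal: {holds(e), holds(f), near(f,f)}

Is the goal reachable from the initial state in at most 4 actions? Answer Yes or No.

1. flip(b,f)  →  {at(e,b), at(f,e), holds(e), holds(f), linked(b), linked(f)}
2. drop(f)  →  {at(e,b), at(f,e), holds(e), holds(f), linked(b), linked(f), near(f,f)}
optimal plan length = 2; 2 ≤ 4

Yes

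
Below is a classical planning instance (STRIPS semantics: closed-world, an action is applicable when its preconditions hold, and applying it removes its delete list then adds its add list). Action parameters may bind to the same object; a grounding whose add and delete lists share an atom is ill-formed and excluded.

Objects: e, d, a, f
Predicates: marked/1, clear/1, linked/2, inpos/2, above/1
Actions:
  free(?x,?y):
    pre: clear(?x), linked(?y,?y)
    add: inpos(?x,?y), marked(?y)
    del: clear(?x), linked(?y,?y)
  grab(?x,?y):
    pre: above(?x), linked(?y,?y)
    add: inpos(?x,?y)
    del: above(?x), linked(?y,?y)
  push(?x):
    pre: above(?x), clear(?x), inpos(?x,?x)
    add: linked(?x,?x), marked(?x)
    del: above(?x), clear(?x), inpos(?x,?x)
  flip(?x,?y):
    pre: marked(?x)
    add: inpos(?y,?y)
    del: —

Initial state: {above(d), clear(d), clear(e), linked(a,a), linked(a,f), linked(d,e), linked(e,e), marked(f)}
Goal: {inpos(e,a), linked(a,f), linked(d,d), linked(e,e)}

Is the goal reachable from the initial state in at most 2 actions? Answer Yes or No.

1. free(e,a)  →  {above(d), clear(d), inpos(e,a), linked(a,f), linked(d,e), linked(e,e), marked(a), marked(f)}
2. flip(a,d)  →  {above(d), clear(d), inpos(d,d), inpos(e,a), linked(a,f), linked(d,e), linked(e,e), marked(a), marked(f)}
3. push(d)  →  {inpos(e,a), linked(a,f), linked(d,d), linked(d,e), linked(e,e), marked(a), marked(d), marked(f)}
optimal plan length = 3; 3 > 2

No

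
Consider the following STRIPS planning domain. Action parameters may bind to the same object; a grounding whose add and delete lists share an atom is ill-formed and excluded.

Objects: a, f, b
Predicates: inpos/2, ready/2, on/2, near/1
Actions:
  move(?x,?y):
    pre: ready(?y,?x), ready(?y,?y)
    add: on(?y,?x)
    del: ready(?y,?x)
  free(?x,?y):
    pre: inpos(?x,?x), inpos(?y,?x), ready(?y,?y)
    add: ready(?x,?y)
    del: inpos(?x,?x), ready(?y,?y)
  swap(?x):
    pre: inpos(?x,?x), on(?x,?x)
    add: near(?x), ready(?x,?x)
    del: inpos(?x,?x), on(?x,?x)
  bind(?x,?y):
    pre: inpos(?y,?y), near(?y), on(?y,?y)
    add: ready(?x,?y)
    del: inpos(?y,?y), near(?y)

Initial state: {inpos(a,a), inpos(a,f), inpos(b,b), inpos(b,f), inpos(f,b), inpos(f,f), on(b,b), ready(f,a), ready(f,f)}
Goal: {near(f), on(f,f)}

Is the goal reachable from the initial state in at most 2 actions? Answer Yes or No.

1. move(f,f)  →  {inpos(a,a), inpos(a,f), inpos(b,b), inpos(b,f), inpos(f,b), inpos(f,f), on(b,b), on(f,f), ready(f,a)}
2. swap(f)  →  {inpos(a,a), inpos(a,f), inpos(b,b), inpos(b,f), inpos(f,b), near(f), on(b,b), ready(f,a), ready(f,f)}
3. move(f,f)  →  {inpos(a,a), inpos(a,f), inpos(b,b), inpos(b,f), inpos(f,b), near(f), on(b,b), on(f,f), ready(f,a)}
optimal plan length = 3; 3 > 2

No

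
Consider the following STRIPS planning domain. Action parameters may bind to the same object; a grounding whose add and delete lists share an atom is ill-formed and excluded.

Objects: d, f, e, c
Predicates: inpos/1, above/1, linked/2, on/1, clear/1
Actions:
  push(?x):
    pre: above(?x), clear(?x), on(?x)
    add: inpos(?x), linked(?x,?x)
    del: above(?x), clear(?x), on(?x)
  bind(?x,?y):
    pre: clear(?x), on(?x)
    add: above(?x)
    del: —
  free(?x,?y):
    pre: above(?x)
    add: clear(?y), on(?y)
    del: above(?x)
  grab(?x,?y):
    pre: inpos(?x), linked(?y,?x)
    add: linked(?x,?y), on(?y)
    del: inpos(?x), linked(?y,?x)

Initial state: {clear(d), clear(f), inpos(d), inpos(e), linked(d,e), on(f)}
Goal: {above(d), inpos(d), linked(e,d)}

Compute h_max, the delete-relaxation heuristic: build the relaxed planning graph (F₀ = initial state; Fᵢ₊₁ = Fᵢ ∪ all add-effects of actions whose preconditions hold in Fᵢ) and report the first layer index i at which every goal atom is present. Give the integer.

2

F0 = init (6 atoms)
F1 = F0 ∪ {above(f), linked(e,d), on(d)}  (9 atoms)
F2 = F1 ∪ {above(d), clear(c), clear(e), inpos(f), linked(f,f), on(c), on(e)}  (16 atoms)
goal ⊆ F2  ⇒  h_max = 2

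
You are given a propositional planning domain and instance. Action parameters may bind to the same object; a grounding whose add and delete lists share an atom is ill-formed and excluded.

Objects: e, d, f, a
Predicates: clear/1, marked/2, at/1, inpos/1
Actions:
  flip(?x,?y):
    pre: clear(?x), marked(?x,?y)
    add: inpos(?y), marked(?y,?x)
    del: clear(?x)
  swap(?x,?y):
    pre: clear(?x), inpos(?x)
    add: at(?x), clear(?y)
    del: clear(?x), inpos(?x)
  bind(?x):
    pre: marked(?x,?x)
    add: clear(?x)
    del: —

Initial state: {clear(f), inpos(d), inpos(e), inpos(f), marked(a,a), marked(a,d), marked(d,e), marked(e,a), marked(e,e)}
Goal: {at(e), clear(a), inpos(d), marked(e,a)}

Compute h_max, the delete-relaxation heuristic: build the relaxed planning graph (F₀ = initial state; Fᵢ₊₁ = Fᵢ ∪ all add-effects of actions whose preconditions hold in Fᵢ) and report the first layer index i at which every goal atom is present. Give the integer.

F0 = init (9 atoms)
F1 = F0 ∪ {at(f), clear(a), clear(d), clear(e)}  (13 atoms)
F2 = F1 ∪ {at(d), at(e), inpos(a), marked(a,e), marked(d,a), marked(e,d)}  (19 atoms)
goal ⊆ F2  ⇒  h_max = 2

2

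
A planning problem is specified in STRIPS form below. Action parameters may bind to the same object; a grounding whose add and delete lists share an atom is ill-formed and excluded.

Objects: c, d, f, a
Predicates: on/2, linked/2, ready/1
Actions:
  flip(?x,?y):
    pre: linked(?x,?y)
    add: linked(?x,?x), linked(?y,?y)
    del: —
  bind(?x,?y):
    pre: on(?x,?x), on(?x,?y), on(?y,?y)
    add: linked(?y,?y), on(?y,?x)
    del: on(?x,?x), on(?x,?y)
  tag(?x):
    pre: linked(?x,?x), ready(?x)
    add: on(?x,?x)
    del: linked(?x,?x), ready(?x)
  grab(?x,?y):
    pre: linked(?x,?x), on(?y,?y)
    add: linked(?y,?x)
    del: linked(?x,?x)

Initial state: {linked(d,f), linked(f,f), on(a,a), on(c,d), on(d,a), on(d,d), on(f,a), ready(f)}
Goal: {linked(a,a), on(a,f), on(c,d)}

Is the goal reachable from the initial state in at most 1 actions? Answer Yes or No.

No

1. tag(f)  →  {linked(d,f), on(a,a), on(c,d), on(d,a), on(d,d), on(f,a), on(f,f)}
2. bind(f,a)  →  {linked(a,a), linked(d,f), on(a,a), on(a,f), on(c,d), on(d,a), on(d,d)}
optimal plan length = 2; 2 > 1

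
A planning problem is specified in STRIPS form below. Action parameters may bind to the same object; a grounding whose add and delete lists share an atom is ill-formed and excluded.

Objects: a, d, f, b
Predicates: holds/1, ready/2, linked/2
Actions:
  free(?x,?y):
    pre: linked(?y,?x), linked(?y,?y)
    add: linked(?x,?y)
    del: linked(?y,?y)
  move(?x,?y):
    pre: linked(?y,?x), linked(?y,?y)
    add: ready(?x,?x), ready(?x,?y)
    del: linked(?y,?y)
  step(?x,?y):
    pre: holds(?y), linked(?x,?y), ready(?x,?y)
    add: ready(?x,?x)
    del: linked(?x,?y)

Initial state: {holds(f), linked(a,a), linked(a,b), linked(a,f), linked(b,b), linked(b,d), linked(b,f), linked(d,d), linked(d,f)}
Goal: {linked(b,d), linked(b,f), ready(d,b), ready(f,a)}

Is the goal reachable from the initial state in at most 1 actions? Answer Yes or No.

1. move(d,b)  →  {holds(f), linked(a,a), linked(a,b), linked(a,f), linked(b,d), linked(b,f), linked(d,d), linked(d,f), ready(d,b), ready(d,d)}
2. move(f,a)  →  {holds(f), linked(a,b), linked(a,f), linked(b,d), linked(b,f), linked(d,d), linked(d,f), ready(d,b), ready(d,d), ready(f,a), ready(f,f)}
optimal plan length = 2; 2 > 1

No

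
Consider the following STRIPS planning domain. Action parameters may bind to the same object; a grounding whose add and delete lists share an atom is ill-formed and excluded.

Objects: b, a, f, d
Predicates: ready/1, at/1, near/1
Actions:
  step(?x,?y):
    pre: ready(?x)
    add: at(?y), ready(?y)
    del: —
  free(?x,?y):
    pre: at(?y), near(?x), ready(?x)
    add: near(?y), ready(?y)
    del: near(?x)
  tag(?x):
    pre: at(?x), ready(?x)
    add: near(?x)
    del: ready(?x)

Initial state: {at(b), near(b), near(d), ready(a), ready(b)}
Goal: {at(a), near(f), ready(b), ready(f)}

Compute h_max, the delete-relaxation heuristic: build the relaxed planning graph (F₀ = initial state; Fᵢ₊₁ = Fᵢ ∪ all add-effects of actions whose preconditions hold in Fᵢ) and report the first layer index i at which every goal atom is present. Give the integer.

2

F0 = init (5 atoms)
F1 = F0 ∪ {at(a), at(d), at(f), ready(d), ready(f)}  (10 atoms)
F2 = F1 ∪ {near(a), near(f)}  (12 atoms)
goal ⊆ F2  ⇒  h_max = 2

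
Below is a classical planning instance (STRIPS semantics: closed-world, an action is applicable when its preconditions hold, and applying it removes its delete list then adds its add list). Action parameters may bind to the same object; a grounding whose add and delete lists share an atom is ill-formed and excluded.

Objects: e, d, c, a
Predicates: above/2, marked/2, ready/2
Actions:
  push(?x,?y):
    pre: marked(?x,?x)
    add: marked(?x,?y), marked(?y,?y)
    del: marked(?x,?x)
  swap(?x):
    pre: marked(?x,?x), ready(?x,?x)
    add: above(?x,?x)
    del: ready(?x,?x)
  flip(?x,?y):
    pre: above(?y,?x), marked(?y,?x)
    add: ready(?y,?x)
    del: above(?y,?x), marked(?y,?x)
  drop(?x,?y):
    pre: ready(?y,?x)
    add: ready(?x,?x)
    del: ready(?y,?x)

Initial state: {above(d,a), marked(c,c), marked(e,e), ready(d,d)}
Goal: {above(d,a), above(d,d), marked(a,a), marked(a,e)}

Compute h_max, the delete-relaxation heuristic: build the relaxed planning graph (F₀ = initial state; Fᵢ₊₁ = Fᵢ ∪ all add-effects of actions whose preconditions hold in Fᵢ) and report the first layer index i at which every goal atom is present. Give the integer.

F0 = init (4 atoms)
F1 = F0 ∪ {marked(a,a), marked(c,a), marked(c,d), marked(c,e), marked(d,d), marked(e,a), marked(e,c), marked(e,d)}  (12 atoms)
F2 = F1 ∪ {above(d,d), marked(a,c), marked(a,d), marked(a,e), marked(d,a), marked(d,c), marked(d,e)}  (19 atoms)
goal ⊆ F2  ⇒  h_max = 2

2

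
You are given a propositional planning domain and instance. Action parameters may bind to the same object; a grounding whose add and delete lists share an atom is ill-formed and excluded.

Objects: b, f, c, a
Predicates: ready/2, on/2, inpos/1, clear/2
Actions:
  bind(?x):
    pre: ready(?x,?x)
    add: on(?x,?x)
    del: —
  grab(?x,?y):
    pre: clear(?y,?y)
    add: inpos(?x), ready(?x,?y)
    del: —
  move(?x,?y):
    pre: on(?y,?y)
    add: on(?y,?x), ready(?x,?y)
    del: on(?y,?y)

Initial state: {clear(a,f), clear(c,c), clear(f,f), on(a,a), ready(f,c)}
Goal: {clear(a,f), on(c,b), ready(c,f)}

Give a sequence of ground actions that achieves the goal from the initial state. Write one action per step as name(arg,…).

grab(c,f); grab(c,c); bind(c); move(b,c)

1. grab(c,f)  →  {clear(a,f), clear(c,c), clear(f,f), inpos(c), on(a,a), ready(c,f), ready(f,c)}
2. grab(c,c)  →  {clear(a,f), clear(c,c), clear(f,f), inpos(c), on(a,a), ready(c,c), ready(c,f), ready(f,c)}
3. bind(c)  →  {clear(a,f), clear(c,c), clear(f,f), inpos(c), on(a,a), on(c,c), ready(c,c), ready(c,f), ready(f,c)}
4. move(b,c)  →  {clear(a,f), clear(c,c), clear(f,f), inpos(c), on(a,a), on(c,b), ready(b,c), ready(c,c), ready(c,f), ready(f,c)}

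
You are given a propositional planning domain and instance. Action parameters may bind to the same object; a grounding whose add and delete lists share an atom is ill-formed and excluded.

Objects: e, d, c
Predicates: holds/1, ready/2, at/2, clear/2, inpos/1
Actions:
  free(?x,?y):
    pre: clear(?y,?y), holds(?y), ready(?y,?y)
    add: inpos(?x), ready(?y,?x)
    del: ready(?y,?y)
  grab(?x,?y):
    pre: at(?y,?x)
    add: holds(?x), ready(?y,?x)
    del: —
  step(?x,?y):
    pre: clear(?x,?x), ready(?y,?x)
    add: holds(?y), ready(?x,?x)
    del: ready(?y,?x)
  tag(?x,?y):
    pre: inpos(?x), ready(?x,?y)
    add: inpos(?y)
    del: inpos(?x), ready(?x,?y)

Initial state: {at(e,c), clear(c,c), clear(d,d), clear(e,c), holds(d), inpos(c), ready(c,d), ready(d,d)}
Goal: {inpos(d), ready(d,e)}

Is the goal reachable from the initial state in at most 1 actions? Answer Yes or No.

No

1. free(e,d)  →  {at(e,c), clear(c,c), clear(d,d), clear(e,c), holds(d), inpos(c), inpos(e), ready(c,d), ready(d,e)}
2. tag(c,d)  →  {at(e,c), clear(c,c), clear(d,d), clear(e,c), holds(d), inpos(d), inpos(e), ready(d,e)}
optimal plan length = 2; 2 > 1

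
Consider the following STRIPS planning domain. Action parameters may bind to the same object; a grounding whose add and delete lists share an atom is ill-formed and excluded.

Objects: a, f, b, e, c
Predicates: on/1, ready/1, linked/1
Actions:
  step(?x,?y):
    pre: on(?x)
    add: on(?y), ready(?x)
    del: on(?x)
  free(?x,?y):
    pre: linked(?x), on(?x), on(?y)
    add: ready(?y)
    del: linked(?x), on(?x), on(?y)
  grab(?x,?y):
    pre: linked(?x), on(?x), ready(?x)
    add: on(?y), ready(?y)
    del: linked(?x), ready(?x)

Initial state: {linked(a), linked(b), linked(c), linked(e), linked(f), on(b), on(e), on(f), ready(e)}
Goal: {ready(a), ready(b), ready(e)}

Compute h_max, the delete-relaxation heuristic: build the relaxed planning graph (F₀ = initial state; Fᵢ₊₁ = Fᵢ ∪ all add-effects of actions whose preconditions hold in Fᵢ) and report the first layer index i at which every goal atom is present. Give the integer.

1

F0 = init (9 atoms)
F1 = F0 ∪ {on(a), on(c), ready(a), ready(b), ready(c), ready(f)}  (15 atoms)
goal ⊆ F1  ⇒  h_max = 1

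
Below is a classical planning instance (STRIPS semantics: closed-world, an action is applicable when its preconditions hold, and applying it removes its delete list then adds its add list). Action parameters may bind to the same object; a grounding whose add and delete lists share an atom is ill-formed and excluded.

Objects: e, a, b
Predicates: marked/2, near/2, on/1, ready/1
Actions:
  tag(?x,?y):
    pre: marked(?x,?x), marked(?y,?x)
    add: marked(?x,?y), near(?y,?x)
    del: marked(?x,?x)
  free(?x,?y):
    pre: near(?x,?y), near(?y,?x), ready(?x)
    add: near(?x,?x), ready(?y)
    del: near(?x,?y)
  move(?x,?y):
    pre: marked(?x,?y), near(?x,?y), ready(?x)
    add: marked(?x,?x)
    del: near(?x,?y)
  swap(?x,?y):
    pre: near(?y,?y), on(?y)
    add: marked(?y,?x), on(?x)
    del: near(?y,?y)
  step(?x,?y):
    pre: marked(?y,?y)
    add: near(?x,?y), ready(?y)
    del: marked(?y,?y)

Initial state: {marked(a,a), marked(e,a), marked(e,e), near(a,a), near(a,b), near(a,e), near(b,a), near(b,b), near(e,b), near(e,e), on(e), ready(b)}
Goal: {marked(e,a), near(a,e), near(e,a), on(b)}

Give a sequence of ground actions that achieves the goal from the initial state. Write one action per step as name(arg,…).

1. tag(a,e)  →  {marked(a,e), marked(e,a), marked(e,e), near(a,a), near(a,b), near(a,e), near(b,a), near(b,b), near(e,a), near(e,b), near(e,e), on(e), ready(b)}
2. swap(b,e)  →  {marked(a,e), marked(e,a), marked(e,b), marked(e,e), near(a,a), near(a,b), near(a,e), near(b,a), near(b,b), near(e,a), near(e,b), on(b), on(e), ready(b)}

tag(a,e); swap(b,e)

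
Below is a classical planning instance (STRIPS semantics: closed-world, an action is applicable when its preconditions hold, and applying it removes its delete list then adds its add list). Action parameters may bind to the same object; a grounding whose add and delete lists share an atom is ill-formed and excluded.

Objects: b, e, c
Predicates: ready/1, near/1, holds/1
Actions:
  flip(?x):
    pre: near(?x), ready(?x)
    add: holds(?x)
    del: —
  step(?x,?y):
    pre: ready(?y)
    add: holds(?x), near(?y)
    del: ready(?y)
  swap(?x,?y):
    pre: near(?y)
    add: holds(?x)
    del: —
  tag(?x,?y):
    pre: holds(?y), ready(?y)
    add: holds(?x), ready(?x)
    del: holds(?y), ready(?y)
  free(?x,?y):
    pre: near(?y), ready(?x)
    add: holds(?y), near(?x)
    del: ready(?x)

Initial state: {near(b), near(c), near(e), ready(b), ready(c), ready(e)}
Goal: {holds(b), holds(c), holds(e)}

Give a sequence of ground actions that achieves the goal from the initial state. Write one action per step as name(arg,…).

flip(b); flip(e); flip(c)

1. flip(b)  →  {holds(b), near(b), near(c), near(e), ready(b), ready(c), ready(e)}
2. flip(e)  →  {holds(b), holds(e), near(b), near(c), near(e), ready(b), ready(c), ready(e)}
3. flip(c)  →  {holds(b), holds(c), holds(e), near(b), near(c), near(e), ready(b), ready(c), ready(e)}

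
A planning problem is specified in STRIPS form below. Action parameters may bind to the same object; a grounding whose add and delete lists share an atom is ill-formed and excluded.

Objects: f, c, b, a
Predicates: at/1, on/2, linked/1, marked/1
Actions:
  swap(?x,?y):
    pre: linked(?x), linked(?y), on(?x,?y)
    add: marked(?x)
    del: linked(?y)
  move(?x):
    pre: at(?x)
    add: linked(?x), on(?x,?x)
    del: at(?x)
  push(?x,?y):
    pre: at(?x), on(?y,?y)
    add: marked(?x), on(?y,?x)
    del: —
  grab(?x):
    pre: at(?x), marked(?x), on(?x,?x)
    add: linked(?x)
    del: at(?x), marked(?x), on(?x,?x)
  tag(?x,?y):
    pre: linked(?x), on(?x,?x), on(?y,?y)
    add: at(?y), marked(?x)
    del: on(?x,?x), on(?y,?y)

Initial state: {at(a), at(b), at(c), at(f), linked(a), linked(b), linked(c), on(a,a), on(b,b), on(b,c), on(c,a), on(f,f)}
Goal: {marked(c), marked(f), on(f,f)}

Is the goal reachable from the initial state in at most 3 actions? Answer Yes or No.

Yes

1. swap(c,a)  →  {at(a), at(b), at(c), at(f), linked(b), linked(c), marked(c), on(a,a), on(b,b), on(b,c), on(c,a), on(f,f)}
2. push(f,f)  →  {at(a), at(b), at(c), at(f), linked(b), linked(c), marked(c), marked(f), on(a,a), on(b,b), on(b,c), on(c,a), on(f,f)}
optimal plan length = 2; 2 ≤ 3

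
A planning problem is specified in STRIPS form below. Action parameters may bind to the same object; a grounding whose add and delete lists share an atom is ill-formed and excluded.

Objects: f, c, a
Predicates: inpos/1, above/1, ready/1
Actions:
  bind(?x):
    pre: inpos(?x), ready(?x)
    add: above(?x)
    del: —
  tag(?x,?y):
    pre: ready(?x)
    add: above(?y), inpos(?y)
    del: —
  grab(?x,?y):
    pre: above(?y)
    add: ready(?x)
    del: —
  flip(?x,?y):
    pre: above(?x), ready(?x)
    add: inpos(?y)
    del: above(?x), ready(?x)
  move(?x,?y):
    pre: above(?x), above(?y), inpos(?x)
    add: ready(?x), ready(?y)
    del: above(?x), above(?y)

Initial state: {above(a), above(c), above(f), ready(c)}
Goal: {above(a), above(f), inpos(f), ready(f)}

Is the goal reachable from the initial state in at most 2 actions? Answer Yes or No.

1. tag(c,f)  →  {above(a), above(c), above(f), inpos(f), ready(c)}
2. grab(f,f)  →  {above(a), above(c), above(f), inpos(f), ready(c), ready(f)}
optimal plan length = 2; 2 ≤ 2

Yes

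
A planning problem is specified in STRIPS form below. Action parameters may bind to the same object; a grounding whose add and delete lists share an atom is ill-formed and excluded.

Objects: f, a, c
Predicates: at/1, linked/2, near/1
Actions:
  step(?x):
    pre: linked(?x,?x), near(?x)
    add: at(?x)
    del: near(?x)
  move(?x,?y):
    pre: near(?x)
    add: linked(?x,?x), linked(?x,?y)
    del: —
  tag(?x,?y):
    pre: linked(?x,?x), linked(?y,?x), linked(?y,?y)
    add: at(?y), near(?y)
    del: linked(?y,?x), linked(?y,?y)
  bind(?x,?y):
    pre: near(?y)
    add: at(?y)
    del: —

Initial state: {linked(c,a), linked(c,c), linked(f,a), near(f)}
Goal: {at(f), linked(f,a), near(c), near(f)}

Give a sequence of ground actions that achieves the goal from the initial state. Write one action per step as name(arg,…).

1. tag(c,c)  →  {at(c), linked(c,a), linked(f,a), near(c), near(f)}
2. bind(f,f)  →  {at(c), at(f), linked(c,a), linked(f,a), near(c), near(f)}

tag(c,c); bind(f,f)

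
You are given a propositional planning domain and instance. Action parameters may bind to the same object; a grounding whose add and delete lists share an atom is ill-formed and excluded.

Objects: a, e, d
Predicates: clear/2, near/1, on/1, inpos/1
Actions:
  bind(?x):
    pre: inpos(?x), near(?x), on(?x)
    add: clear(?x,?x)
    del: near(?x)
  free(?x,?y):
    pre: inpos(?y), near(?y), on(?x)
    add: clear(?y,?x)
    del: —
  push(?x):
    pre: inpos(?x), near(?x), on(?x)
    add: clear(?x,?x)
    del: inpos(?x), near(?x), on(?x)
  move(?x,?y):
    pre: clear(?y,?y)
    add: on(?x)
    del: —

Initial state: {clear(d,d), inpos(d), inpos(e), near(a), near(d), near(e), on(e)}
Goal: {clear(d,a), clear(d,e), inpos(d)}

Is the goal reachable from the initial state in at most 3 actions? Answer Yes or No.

1. free(e,d)  →  {clear(d,d), clear(d,e), inpos(d), inpos(e), near(a), near(d), near(e), on(e)}
2. move(a,d)  →  {clear(d,d), clear(d,e), inpos(d), inpos(e), near(a), near(d), near(e), on(a), on(e)}
3. free(a,d)  →  {clear(d,a), clear(d,d), clear(d,e), inpos(d), inpos(e), near(a), near(d), near(e), on(a), on(e)}
optimal plan length = 3; 3 ≤ 3

Yes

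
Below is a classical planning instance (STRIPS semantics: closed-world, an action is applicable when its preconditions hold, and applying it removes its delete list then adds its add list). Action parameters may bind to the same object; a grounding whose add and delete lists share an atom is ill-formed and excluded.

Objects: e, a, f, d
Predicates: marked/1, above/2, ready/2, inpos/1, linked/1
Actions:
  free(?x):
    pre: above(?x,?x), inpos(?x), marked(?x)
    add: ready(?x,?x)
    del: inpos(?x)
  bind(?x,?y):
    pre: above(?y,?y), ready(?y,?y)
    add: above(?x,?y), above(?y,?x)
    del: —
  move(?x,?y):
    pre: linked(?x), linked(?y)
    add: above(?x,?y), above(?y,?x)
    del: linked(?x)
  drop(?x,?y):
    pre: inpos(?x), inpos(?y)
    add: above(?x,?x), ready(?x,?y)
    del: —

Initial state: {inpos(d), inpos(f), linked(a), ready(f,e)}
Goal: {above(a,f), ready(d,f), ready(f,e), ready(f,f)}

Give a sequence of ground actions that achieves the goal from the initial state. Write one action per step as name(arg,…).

drop(f,f); bind(a,f); drop(d,f)

1. drop(f,f)  →  {above(f,f), inpos(d), inpos(f), linked(a), ready(f,e), ready(f,f)}
2. bind(a,f)  →  {above(a,f), above(f,a), above(f,f), inpos(d), inpos(f), linked(a), ready(f,e), ready(f,f)}
3. drop(d,f)  →  {above(a,f), above(d,d), above(f,a), above(f,f), inpos(d), inpos(f), linked(a), ready(d,f), ready(f,e), ready(f,f)}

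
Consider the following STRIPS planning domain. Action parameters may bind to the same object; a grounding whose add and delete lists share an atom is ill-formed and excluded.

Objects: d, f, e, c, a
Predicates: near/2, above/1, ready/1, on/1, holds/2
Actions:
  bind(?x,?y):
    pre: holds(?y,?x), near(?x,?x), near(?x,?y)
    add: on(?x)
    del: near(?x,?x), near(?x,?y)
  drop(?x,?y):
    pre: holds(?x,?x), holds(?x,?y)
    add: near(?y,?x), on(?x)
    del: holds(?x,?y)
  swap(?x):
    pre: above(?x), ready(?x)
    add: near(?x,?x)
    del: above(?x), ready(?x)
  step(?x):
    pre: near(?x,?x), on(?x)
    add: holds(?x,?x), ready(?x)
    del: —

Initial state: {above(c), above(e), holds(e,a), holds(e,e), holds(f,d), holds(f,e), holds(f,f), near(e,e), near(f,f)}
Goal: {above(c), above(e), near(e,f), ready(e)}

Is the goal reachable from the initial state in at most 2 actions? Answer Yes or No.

No

1. drop(f,e)  →  {above(c), above(e), holds(e,a), holds(e,e), holds(f,d), holds(f,f), near(e,e), near(e,f), near(f,f), on(f)}
2. drop(e,e)  →  {above(c), above(e), holds(e,a), holds(f,d), holds(f,f), near(e,e), near(e,f), near(f,f), on(e), on(f)}
3. step(e)  →  {above(c), above(e), holds(e,a), holds(e,e), holds(f,d), holds(f,f), near(e,e), near(e,f), near(f,f), on(e), on(f), ready(e)}
optimal plan length = 3; 3 > 2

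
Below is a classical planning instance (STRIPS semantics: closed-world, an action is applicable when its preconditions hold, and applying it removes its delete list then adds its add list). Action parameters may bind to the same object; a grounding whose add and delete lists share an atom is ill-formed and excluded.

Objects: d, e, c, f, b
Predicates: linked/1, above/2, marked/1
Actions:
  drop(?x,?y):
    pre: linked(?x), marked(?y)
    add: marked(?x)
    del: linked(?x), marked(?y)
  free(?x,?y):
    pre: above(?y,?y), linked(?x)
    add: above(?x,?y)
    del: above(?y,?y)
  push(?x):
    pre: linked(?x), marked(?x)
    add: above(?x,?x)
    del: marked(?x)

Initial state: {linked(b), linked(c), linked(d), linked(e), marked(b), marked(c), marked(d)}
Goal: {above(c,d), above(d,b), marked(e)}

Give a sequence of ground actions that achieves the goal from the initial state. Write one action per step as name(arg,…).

drop(e,c); push(d); free(c,d); push(b); free(d,b)

1. drop(e,c)  →  {linked(b), linked(c), linked(d), marked(b), marked(d), marked(e)}
2. push(d)  →  {above(d,d), linked(b), linked(c), linked(d), marked(b), marked(e)}
3. free(c,d)  →  {above(c,d), linked(b), linked(c), linked(d), marked(b), marked(e)}
4. push(b)  →  {above(b,b), above(c,d), linked(b), linked(c), linked(d), marked(e)}
5. free(d,b)  →  {above(c,d), above(d,b), linked(b), linked(c), linked(d), marked(e)}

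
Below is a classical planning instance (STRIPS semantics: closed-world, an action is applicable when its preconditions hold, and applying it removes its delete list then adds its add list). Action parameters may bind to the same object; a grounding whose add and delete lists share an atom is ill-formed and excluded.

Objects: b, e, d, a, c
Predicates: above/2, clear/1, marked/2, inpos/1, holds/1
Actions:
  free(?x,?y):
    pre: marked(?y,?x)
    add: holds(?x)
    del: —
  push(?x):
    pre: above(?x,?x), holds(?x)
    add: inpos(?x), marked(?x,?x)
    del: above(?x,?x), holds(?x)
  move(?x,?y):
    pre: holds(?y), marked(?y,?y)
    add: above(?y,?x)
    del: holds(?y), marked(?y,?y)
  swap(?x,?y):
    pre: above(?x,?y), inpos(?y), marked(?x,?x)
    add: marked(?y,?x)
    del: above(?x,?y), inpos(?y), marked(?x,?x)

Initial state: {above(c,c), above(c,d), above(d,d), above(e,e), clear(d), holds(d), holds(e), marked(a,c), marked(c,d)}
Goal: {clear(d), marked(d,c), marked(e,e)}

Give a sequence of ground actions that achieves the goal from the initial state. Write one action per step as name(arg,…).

1. free(c,a)  →  {above(c,c), above(c,d), above(d,d), above(e,e), clear(d), holds(c), holds(d), holds(e), marked(a,c), marked(c,d)}
2. push(e)  →  {above(c,c), above(c,d), above(d,d), clear(d), holds(c), holds(d), inpos(e), marked(a,c), marked(c,d), marked(e,e)}
3. push(d)  →  {above(c,c), above(c,d), clear(d), holds(c), inpos(d), inpos(e), marked(a,c), marked(c,d), marked(d,d), marked(e,e)}
4. push(c)  →  {above(c,d), clear(d), inpos(c), inpos(d), inpos(e), marked(a,c), marked(c,c), marked(c,d), marked(d,d), marked(e,e)}
5. swap(c,d)  →  {clear(d), inpos(c), inpos(e), marked(a,c), marked(c,d), marked(d,c), marked(d,d), marked(e,e)}

free(c,a); push(e); push(d); push(c); swap(c,d)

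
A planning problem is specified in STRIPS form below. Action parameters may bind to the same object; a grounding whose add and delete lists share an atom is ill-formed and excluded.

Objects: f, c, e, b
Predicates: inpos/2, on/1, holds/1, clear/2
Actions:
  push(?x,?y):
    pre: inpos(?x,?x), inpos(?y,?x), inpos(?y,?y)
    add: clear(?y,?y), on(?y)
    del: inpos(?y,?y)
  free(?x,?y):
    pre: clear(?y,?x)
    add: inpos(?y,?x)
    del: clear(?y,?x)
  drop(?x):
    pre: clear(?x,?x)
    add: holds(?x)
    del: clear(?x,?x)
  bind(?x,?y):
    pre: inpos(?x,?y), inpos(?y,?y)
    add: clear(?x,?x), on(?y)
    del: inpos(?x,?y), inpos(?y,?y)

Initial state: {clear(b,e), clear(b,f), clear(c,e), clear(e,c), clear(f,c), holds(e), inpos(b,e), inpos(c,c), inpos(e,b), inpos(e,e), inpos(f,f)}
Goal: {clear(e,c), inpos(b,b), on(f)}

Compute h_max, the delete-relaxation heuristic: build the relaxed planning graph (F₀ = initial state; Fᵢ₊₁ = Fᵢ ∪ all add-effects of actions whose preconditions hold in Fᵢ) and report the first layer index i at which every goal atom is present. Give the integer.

2

F0 = init (11 atoms)
F1 = F0 ∪ {clear(b,b), clear(c,c), clear(e,e), clear(f,f), inpos(b,f), inpos(c,e), inpos(e,c), inpos(f,c), on(c), on(e), on(f)}  (22 atoms)
F2 = F1 ∪ {holds(b), holds(c), holds(f), inpos(b,b)}  (26 atoms)
goal ⊆ F2  ⇒  h_max = 2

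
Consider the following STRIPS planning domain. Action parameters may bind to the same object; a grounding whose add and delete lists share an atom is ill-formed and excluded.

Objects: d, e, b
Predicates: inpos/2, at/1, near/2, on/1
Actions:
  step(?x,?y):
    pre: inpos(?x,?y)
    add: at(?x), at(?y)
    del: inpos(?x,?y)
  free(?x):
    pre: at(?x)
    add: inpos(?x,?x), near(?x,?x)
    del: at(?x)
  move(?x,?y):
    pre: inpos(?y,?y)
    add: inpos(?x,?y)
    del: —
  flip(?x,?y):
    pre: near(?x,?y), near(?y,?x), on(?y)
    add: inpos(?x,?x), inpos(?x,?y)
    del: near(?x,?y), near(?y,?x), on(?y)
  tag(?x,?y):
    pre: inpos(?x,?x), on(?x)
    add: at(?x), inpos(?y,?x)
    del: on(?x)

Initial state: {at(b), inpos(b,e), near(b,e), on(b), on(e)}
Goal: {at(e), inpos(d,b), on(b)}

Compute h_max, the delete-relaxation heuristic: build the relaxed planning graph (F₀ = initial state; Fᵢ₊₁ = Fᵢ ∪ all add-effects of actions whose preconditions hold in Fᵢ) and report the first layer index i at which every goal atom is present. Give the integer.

2

F0 = init (5 atoms)
F1 = F0 ∪ {at(e), inpos(b,b), near(b,b)}  (8 atoms)
F2 = F1 ∪ {inpos(d,b), inpos(e,b), inpos(e,e), near(e,e)}  (12 atoms)
goal ⊆ F2  ⇒  h_max = 2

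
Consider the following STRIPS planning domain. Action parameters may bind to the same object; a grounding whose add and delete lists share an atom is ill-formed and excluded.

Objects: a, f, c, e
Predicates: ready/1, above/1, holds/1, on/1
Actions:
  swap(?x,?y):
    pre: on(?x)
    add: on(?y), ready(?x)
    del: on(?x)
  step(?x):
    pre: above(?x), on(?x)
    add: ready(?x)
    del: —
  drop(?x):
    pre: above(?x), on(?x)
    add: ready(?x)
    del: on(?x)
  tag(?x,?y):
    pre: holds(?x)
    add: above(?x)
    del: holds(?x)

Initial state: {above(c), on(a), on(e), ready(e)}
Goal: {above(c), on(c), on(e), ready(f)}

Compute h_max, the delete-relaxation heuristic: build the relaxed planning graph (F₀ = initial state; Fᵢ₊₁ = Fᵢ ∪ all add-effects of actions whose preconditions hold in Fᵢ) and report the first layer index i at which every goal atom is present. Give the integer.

2

F0 = init (4 atoms)
F1 = F0 ∪ {on(c), on(f), ready(a)}  (7 atoms)
F2 = F1 ∪ {ready(c), ready(f)}  (9 atoms)
goal ⊆ F2  ⇒  h_max = 2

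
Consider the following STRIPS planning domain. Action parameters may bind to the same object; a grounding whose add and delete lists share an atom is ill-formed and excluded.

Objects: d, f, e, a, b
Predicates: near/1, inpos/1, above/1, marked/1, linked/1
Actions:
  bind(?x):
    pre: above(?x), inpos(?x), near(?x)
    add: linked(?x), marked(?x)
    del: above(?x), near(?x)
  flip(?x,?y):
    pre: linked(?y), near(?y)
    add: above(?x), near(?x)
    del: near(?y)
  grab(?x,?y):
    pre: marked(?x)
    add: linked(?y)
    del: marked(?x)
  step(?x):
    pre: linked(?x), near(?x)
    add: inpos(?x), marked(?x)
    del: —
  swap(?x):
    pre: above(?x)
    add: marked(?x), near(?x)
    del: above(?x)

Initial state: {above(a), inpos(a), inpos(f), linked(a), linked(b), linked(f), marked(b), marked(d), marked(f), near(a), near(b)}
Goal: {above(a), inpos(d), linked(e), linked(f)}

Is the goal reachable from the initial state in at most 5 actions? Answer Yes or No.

1. flip(d,a)  →  {above(a), above(d), inpos(a), inpos(f), linked(a), linked(b), linked(f), marked(b), marked(d), marked(f), near(b), near(d)}
2. grab(d,d)  →  {above(a), above(d), inpos(a), inpos(f), linked(a), linked(b), linked(d), linked(f), marked(b), marked(f), near(b), near(d)}
3. grab(f,e)  →  {above(a), above(d), inpos(a), inpos(f), linked(a), linked(b), linked(d), linked(e), linked(f), marked(b), near(b), near(d)}
4. step(d)  →  {above(a), above(d), inpos(a), inpos(d), inpos(f), linked(a), linked(b), linked(d), linked(e), linked(f), marked(b), marked(d), near(b), near(d)}
optimal plan length = 4; 4 ≤ 5

Yes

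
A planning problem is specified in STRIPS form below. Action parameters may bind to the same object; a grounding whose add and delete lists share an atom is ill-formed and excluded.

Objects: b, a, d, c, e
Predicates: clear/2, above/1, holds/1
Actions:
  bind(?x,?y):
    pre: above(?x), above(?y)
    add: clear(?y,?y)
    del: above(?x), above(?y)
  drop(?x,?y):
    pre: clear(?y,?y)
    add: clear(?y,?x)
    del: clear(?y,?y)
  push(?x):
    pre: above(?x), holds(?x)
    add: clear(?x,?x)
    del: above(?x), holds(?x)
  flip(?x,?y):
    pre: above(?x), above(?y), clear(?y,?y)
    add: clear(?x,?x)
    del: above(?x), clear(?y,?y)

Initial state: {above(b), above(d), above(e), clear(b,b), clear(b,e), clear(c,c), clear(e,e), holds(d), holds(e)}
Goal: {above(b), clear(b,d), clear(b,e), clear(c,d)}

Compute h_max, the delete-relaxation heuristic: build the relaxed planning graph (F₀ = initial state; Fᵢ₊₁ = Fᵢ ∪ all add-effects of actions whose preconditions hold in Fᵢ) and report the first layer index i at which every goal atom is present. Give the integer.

F0 = init (9 atoms)
F1 = F0 ∪ {clear(b,a), clear(b,c), clear(b,d), clear(c,a), clear(c,b), clear(c,d), clear(c,e), clear(d,d), clear(e,a), clear(e,b), clear(e,c), clear(e,d)}  (21 atoms)
goal ⊆ F1  ⇒  h_max = 1

1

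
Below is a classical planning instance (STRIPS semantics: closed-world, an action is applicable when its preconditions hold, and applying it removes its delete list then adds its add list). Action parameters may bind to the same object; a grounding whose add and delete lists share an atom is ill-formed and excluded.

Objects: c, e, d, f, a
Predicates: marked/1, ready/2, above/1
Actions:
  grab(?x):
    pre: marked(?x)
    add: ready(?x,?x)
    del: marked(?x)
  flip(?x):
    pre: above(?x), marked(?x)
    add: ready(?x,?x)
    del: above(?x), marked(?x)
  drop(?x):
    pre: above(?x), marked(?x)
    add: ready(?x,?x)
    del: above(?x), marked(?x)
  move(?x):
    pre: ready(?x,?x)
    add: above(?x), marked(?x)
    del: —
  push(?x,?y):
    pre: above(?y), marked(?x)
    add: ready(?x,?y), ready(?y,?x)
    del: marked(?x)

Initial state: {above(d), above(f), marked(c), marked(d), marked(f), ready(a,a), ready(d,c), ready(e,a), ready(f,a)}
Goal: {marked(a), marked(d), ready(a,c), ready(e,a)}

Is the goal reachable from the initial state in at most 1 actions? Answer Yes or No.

1. move(a)  →  {above(a), above(d), above(f), marked(a), marked(c), marked(d), marked(f), ready(a,a), ready(d,c), ready(e,a), ready(f,a)}
2. push(c,a)  →  {above(a), above(d), above(f), marked(a), marked(d), marked(f), ready(a,a), ready(a,c), ready(c,a), ready(d,c), ready(e,a), ready(f,a)}
optimal plan length = 2; 2 > 1

No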